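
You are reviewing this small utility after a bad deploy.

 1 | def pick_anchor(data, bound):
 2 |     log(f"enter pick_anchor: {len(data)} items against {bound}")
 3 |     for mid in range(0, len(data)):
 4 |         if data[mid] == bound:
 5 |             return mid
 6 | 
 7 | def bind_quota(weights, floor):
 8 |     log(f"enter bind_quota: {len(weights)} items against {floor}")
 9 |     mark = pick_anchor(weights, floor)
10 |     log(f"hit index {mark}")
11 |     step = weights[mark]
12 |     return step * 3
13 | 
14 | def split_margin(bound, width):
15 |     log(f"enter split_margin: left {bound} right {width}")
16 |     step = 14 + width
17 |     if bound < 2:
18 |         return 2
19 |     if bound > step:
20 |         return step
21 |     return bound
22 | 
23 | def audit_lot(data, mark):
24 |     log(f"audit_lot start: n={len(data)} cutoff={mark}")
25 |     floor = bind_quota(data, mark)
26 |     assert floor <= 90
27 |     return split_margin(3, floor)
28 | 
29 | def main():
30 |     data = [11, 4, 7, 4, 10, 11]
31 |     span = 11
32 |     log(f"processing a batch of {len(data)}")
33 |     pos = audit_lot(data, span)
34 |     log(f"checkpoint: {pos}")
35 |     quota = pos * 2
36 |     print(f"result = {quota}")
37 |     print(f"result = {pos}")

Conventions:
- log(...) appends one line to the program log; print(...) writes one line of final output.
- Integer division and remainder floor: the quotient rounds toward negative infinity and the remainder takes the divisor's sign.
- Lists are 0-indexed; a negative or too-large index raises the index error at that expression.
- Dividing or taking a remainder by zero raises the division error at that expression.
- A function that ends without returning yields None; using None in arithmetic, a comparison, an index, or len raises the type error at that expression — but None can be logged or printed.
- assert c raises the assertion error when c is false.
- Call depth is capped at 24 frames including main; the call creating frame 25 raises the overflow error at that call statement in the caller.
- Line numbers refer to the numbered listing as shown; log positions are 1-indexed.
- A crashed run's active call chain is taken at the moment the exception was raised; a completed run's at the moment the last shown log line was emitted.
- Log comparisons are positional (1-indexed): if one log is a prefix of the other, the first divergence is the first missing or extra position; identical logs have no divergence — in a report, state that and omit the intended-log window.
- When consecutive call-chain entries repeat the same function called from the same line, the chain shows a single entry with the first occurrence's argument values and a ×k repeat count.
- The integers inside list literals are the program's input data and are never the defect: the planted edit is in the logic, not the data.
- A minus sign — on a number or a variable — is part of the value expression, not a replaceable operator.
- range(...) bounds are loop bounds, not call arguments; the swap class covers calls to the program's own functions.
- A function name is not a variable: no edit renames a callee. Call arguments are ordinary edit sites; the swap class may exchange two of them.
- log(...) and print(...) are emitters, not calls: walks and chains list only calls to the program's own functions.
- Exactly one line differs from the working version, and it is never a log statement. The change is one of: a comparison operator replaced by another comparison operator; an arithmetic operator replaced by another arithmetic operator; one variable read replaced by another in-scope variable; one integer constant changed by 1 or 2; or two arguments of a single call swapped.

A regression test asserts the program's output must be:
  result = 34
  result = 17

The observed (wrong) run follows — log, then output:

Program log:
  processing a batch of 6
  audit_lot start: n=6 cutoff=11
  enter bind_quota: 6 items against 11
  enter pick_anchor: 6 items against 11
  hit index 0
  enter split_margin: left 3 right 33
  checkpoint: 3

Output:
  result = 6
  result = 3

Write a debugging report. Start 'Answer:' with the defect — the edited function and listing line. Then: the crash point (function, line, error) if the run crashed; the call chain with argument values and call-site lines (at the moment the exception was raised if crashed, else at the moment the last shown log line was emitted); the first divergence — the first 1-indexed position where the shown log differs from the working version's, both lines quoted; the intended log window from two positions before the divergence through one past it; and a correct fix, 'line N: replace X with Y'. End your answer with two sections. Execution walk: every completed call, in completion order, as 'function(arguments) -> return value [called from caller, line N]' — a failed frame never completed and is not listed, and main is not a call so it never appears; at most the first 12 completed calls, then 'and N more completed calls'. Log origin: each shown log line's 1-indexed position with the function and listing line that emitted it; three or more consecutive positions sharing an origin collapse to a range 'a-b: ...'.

Answer: the defect is in audit_lot at line 27.
Core observation: Log line 6 is where behavior first shows: 'enter split_margin: left 3 right 33' appears instead of 'enter split_margin: left 33 right 3'.
Call chain: main.
First divergence: position 6 — shown 'enter split_margin: left 3 right 33', intended 'enter split_margin: left 33 right 3'.
Intended log window:
  4: enter pick_anchor: 6 items against 11
  5: hit index 0
  6: enter split_margin: left 33 right 3
  7: checkpoint: 17
Execution walk:
  pick_anchor([11, 4, 7, 4, 10, 11], 11) -> 0  [called from bind_quota, line 9]
  bind_quota([11, 4, 7, 4, 10, 11], 11) -> 33  [called from audit_lot, line 25]
  split_margin(3, 33) -> 3  [called from audit_lot, line 27]
  audit_lot([11, 4, 7, 4, 10, 11], 11) -> 3  [called from main, line 33]
Log origins:
  1: from main, line 32
  2: from audit_lot, line 24
  3: from bind_quota, line 8
  4: from pick_anchor, line 2
  5: from bind_quota, line 10
  6: from split_margin, line 15
  7: from main, line 34
A correct fix: line 27: replace `split_margin(3, floor)` with `split_margin(floor, 3)`.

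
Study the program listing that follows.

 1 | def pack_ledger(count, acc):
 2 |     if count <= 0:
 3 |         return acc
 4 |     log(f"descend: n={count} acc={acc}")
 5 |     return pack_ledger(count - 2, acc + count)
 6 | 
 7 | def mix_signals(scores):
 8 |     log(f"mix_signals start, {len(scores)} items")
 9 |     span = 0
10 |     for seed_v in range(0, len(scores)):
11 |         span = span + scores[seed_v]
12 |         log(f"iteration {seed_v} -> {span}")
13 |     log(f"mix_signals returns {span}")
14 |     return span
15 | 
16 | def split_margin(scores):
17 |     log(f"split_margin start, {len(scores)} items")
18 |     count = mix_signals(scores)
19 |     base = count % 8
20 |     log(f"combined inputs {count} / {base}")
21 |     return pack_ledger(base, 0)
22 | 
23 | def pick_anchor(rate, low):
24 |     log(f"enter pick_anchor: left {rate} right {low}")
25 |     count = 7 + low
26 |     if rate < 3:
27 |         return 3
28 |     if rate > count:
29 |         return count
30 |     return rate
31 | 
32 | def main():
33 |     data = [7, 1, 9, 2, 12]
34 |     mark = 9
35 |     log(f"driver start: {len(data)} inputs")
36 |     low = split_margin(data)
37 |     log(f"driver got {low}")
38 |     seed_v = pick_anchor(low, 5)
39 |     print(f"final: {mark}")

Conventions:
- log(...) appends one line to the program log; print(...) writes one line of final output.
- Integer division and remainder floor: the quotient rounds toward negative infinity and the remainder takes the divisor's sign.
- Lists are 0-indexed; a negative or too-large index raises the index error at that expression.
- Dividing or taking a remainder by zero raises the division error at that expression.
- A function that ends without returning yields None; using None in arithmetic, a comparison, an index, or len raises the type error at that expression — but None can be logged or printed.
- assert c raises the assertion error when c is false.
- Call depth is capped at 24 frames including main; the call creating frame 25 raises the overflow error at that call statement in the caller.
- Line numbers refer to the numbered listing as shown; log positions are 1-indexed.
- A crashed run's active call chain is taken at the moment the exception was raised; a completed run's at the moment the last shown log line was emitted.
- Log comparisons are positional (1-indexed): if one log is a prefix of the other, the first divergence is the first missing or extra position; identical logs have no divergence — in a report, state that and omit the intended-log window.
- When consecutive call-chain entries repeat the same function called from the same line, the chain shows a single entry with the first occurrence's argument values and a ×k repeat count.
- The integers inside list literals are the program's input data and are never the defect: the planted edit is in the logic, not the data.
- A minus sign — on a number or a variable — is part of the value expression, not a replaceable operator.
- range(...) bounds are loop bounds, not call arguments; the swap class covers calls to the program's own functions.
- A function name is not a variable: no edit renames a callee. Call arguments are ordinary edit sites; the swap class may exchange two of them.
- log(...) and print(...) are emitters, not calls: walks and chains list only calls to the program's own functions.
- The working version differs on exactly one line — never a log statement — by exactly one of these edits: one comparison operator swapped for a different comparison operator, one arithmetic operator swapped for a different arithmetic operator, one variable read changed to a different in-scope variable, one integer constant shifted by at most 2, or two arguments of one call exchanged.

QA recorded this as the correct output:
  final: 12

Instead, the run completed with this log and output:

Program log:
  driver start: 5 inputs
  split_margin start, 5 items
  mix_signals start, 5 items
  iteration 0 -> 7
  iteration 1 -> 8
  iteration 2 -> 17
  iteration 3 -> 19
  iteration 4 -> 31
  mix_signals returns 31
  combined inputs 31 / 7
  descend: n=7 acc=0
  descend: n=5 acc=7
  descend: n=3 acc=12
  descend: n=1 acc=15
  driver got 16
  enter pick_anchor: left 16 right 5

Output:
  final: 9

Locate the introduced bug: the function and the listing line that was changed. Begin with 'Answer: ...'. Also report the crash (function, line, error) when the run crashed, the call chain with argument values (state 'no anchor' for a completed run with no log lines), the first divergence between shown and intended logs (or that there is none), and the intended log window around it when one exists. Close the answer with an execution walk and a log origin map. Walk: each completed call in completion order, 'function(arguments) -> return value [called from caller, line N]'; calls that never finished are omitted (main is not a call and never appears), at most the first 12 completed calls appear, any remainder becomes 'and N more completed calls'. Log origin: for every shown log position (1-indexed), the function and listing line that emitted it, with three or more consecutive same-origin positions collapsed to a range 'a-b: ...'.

Answer: the defect is in main at line 39.
Key fact: No log line changed; the fault shows up purely in the output.
Call chain: main -> pick_anchor(16, 5) (called at line 38).
First divergence: there is none — every log position agrees.
Execution walk:
  mix_signals([7, 1, 9, 2, 12]) -> 31  [called from split_margin, line 18]
  pack_ledger(-1, 16) -> 16  [called from pack_ledger, line 5]
  pack_ledger(1, 15) -> 16  [called from pack_ledger, line 5]
  pack_ledger(3, 12) -> 16  [called from pack_ledger, line 5]
  pack_ledger(5, 7) -> 16  [called from pack_ledger, line 5]
  pack_ledger(7, 0) -> 16  [called from split_margin, line 21]
  split_margin([7, 1, 9, 2, 12]) -> 16  [called from main, line 36]
  pick_anchor(16, 5) -> 12  [called from main, line 38]
Log line origins:
  1: from main, line 35
  2: from split_margin, line 17
  3: from mix_signals, line 8
  4-8: from mix_signals, line 12
  9: from mix_signals, line 13
  10: from split_margin, line 20
  11-14: from pack_ledger, line 4
  15: from main, line 37
  16: from pick_anchor, line 24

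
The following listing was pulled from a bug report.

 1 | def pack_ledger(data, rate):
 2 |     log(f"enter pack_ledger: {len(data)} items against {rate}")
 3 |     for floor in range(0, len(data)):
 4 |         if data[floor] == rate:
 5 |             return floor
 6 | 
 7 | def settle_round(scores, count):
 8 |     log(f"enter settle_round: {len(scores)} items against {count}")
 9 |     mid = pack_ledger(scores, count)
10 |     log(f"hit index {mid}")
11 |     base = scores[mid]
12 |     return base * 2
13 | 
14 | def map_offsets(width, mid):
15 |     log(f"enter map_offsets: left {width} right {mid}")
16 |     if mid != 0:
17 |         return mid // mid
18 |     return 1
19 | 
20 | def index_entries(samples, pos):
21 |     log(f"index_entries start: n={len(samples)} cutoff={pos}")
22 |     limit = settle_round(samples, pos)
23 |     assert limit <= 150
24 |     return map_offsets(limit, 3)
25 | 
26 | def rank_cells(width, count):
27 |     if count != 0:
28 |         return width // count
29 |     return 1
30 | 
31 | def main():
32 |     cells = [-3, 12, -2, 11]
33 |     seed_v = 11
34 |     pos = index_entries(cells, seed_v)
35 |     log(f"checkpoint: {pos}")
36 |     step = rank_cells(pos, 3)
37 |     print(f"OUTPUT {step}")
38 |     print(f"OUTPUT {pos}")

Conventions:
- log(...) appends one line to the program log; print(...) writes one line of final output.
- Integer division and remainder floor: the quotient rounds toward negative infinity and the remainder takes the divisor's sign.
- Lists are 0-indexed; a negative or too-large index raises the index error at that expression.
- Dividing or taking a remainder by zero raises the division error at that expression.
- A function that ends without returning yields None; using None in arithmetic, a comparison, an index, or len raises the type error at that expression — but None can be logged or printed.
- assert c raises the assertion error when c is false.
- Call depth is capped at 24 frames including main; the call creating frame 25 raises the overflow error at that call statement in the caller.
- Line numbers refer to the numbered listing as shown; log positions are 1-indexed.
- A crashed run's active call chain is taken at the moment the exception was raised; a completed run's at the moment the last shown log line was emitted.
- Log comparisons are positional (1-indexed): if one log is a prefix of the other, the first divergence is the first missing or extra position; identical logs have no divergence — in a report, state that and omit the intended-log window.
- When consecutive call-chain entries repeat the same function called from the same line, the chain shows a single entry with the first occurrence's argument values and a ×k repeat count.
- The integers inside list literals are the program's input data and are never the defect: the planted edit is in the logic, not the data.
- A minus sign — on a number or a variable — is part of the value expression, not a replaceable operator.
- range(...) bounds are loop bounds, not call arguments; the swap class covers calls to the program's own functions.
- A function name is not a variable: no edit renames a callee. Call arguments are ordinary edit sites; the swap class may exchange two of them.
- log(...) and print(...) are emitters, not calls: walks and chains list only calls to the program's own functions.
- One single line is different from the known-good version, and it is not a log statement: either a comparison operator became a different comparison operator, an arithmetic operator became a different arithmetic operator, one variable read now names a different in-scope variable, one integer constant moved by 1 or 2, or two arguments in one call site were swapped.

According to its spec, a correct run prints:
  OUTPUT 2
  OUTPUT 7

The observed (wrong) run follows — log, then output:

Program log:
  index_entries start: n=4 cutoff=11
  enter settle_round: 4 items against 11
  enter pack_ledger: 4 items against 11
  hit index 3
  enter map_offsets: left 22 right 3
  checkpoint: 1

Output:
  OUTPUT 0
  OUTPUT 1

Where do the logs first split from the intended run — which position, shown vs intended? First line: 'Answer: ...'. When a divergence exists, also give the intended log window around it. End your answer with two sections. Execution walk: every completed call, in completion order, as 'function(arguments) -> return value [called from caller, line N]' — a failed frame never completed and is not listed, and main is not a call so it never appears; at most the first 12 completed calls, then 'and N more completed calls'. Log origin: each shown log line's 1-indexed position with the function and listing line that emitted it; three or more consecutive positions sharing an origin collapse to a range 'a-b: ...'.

Answer: position 6 — shown 'checkpoint: 1', intended 'checkpoint: 7'.
Intended log window:
  4: hit index 3
  5: enter map_offsets: left 22 right 3
  6: checkpoint: 7
Execution walk:
  pack_ledger([-3, 12, -2, 11], 11) -> 3  [called from settle_round, line 9]
  settle_round([-3, 12, -2, 11], 11) -> 22  [called from index_entries, line 22]
  map_offsets(22, 3) -> 1  [called from index_entries, line 24]
  index_entries([-3, 12, -2, 11], 11) -> 1  [called from main, line 34]
  rank_cells(1, 3) -> 0  [called from main, line 36]
Log origins:
  1: from index_entries, line 21
  2: from settle_round, line 8
  3: from pack_ledger, line 2
  4: from settle_round, line 10
  5: from map_offsets, line 15
  6: from main, line 35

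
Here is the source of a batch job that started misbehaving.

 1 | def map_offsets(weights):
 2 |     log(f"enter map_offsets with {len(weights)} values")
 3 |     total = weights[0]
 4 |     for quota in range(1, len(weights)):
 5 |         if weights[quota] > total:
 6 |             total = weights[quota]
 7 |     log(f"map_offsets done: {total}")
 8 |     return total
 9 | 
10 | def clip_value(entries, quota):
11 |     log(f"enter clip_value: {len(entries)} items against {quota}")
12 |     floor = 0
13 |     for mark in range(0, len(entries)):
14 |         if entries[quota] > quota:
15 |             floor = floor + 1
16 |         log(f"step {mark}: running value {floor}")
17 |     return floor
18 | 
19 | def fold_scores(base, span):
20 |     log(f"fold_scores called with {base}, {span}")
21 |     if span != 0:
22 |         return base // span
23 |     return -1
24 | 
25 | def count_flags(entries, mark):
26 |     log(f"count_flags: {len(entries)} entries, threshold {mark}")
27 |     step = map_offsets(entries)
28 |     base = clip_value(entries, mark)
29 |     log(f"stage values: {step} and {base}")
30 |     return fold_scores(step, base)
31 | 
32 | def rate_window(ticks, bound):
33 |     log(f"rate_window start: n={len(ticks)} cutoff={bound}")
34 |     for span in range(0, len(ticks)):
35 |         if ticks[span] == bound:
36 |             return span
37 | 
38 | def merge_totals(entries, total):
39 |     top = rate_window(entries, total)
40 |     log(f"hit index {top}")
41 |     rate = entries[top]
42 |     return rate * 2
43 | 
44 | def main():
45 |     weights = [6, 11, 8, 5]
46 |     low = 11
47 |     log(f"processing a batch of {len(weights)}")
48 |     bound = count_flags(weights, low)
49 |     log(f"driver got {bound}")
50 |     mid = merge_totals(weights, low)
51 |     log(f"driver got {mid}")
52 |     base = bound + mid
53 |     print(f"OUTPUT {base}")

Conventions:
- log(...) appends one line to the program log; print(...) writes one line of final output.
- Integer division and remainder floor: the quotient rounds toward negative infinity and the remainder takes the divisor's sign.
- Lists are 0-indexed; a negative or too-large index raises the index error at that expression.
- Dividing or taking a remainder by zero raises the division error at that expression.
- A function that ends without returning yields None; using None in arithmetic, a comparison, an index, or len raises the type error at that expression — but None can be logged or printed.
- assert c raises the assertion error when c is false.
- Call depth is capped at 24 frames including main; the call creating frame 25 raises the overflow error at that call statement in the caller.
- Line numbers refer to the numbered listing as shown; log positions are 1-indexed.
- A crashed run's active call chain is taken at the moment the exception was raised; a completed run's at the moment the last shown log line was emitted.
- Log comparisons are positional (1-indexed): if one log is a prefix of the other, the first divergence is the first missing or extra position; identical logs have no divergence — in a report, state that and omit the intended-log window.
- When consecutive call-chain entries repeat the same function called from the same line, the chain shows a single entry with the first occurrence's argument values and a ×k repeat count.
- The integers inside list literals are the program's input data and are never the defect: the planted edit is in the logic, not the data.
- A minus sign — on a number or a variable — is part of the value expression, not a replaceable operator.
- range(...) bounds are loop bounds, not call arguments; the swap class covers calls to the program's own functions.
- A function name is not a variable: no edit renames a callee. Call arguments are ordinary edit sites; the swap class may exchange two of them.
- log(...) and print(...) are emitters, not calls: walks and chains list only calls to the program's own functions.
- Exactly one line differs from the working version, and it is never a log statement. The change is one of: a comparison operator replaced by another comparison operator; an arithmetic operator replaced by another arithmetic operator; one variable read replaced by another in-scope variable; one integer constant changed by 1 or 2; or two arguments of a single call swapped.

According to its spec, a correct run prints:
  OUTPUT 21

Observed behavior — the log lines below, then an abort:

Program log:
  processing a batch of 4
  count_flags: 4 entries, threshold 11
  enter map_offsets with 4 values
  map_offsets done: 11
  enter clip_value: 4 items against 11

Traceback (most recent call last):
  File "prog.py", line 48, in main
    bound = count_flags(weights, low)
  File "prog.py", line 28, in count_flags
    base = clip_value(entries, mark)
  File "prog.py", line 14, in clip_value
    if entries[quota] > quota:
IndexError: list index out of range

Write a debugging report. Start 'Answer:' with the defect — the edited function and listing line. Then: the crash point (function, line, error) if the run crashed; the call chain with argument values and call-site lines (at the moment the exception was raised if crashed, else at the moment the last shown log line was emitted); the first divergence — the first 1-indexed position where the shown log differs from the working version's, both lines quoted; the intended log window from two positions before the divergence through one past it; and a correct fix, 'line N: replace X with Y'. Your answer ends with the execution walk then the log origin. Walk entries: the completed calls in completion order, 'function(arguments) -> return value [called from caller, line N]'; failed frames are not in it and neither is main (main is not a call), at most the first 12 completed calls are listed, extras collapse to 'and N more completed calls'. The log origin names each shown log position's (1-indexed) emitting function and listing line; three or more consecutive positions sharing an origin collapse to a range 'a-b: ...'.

Answer: the defect is in clip_value at line 14.
The tell: After 5 matching log lines the faulty run goes silent, while the working version continues with 'step 0: running value 0'.
Crash: clip_value, line 14, IndexError.
Call chain: main -> count_flags([6, 11, 8, 5], 11) (called at line 48) -> clip_value([6, 11, 8, 5], 11) (called at line 28).
First divergence: position 6; the shown log stops at 5 lines while the working version next logs 'step 0: running value 0'.
Intended log window:
  4: map_offsets done: 11
  5: enter clip_value: 4 items against 11
  6: step 0: running value 0
  7: step 1: running value 0
Execution walk:
  map_offsets([6, 11, 8, 5]) -> 11  [called from count_flags, line 27]
Log origin:
  1: emitted by main (line 47)
  2: emitted by count_flags (line 26)
  3: emitted by map_offsets (line 2)
  4: emitted by map_offsets (line 7)
  5: emitted by clip_value (line 11)
A correct fix: line 14: replace `entries[quota]` with `entries[mark]`.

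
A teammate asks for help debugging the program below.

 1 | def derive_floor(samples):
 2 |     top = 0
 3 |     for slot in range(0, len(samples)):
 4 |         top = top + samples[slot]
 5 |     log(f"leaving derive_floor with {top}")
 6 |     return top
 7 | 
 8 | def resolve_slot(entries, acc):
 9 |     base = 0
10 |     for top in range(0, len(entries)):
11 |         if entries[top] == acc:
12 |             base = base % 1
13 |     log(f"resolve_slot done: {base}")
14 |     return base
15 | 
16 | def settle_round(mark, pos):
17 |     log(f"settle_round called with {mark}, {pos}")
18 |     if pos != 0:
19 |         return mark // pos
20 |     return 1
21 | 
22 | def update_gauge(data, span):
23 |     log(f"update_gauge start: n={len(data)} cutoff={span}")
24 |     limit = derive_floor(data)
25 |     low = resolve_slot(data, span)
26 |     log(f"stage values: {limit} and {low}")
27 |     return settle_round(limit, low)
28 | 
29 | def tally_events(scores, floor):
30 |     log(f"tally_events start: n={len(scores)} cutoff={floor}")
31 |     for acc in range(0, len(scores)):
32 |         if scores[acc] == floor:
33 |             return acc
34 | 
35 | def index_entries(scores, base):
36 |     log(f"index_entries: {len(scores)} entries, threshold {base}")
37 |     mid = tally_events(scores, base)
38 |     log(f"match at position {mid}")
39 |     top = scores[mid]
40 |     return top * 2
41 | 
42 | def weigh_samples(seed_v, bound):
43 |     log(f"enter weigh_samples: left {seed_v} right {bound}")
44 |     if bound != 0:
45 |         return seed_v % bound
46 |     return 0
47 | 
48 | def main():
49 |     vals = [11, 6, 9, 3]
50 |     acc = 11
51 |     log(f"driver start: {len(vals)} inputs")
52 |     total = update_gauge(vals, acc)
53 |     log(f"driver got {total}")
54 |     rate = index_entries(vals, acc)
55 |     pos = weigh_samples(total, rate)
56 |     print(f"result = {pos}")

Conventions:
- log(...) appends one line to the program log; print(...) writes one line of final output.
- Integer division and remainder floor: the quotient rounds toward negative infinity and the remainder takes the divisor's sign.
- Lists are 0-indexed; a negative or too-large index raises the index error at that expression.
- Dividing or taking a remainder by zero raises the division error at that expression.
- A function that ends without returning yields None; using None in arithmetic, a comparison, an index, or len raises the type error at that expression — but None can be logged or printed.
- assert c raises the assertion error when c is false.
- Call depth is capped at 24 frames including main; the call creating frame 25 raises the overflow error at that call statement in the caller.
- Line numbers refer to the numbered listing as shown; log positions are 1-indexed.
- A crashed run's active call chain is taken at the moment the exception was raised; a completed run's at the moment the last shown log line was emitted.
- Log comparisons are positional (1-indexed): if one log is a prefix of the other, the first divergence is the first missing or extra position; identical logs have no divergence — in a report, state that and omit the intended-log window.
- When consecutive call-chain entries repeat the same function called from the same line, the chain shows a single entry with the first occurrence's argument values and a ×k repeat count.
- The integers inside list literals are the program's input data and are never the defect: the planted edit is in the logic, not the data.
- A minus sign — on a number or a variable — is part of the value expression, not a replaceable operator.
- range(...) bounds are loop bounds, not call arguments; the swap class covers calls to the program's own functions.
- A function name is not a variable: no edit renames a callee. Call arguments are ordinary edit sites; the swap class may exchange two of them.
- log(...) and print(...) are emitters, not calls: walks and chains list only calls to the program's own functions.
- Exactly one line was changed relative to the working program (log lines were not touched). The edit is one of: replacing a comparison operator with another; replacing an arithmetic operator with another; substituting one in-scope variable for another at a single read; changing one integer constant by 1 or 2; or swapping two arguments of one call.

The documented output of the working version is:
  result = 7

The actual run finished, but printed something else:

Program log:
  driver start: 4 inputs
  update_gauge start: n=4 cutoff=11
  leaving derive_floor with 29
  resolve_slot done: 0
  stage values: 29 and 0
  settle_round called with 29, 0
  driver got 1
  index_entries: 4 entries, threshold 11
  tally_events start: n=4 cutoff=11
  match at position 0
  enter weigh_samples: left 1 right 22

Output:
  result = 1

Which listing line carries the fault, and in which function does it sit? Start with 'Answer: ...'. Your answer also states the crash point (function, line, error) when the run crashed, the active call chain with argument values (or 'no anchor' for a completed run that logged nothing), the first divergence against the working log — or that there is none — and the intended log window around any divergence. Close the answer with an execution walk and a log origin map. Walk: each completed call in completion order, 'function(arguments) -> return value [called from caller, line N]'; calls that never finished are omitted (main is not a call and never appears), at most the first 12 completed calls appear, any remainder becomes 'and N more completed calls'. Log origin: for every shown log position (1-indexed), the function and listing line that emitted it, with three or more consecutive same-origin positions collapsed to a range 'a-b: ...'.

Answer: the defect is in resolve_slot at line 12.
Key observation: The earliest visible damage is log position 4 — 'resolve_slot done: 0' rather than the intended 'resolve_slot done: 1'.
Call chain: main -> weigh_samples(1, 22) (called at line 55).
First divergence: position 4; shown 'resolve_slot done: 0' vs intended 'resolve_slot done: 1'.
Intended log window:
  2: update_gauge start: n=4 cutoff=11
  3: leaving derive_floor with 29
  4: resolve_slot done: 1
  5: stage values: 29 and 1
Execution walk:
  derive_floor([11, 6, 9, 3]) -> 29  [called from update_gauge, line 24]
  resolve_slot([11, 6, 9, 3], 11) -> 0  [called from update_gauge, line 25]
  settle_round(29, 0) -> 1  [called from update_gauge, line 27]
  update_gauge([11, 6, 9, 3], 11) -> 1  [called from main, line 52]
  tally_events([11, 6, 9, 3], 11) -> 0  [called from index_entries, line 37]
  index_entries([11, 6, 9, 3], 11) -> 22  [called from main, line 54]
  weigh_samples(1, 22) -> 1  [called from main, line 55]
Log origin:
  1 — main, line 51
  2 — update_gauge, line 23
  3 — derive_floor, line 5
  4 — resolve_slot, line 13
  5 — update_gauge, line 26
  6 — settle_round, line 17
  7 — main, line 53
  8 — index_entries, line 36
  9 — tally_events, line 30
  10 — index_entries, line 38
  11 — weigh_samples, line 43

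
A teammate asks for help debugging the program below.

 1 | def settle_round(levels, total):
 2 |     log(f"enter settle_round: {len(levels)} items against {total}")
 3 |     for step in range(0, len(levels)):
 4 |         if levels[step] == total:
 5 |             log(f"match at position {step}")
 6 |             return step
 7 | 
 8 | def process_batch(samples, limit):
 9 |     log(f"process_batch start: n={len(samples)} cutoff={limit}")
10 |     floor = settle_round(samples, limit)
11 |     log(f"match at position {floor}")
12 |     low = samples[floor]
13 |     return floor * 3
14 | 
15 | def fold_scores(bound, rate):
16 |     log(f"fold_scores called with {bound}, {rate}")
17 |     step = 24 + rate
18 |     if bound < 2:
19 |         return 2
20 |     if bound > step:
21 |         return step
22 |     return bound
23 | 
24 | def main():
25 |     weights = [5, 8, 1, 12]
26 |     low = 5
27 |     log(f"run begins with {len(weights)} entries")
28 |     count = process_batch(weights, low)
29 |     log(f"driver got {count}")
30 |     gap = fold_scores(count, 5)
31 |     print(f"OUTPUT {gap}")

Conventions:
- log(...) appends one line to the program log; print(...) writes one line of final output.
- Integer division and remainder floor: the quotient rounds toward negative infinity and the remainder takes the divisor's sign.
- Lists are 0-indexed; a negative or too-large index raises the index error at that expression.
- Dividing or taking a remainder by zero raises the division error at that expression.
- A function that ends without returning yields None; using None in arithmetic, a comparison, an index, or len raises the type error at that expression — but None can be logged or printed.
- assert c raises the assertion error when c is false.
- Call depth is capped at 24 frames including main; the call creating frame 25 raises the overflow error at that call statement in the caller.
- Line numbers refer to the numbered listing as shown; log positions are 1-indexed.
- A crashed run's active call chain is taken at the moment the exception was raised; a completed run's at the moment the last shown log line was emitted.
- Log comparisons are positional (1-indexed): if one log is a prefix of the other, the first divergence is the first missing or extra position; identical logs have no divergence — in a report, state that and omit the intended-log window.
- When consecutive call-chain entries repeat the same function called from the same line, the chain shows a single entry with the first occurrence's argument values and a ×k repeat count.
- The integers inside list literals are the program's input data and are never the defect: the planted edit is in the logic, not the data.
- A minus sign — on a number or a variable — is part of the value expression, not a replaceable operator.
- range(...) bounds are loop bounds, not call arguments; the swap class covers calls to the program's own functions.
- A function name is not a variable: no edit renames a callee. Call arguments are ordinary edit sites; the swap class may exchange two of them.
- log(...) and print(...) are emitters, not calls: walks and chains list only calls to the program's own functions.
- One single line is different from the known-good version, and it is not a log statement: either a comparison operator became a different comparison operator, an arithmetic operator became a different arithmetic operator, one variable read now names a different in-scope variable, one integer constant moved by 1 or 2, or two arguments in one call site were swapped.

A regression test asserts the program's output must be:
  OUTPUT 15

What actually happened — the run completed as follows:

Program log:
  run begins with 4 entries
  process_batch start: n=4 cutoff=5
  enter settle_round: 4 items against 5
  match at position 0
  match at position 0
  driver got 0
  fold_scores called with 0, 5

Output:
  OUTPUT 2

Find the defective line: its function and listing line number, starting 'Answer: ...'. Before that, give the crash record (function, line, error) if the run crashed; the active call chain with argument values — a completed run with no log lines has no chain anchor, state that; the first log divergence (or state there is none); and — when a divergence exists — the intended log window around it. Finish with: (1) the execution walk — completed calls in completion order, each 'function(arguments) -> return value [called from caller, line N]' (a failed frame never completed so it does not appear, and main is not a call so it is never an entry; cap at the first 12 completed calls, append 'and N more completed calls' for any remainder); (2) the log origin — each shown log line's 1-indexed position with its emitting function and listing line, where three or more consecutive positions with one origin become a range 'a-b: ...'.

Answer: the defect is in process_batch at line 13.
Key fact: The earliest visible damage is log position 6 — 'driver got 0' rather than the intended 'driver got 15'.
Call chain: main -> fold_scores(0, 5) (called at line 30).
First divergence: position 6 — shown 'driver got 0', intended 'driver got 15'.
Intended log window:
  4: match at position 0
  5: match at position 0
  6: driver got 15
  7: fold_scores called with 15, 5
Execution walk:
  settle_round([5, 8, 1, 12], 5) -> 0  [called from process_batch, line 10]
  process_batch([5, 8, 1, 12], 5) -> 0  [called from main, line 28]
  fold_scores(0, 5) -> 2  [called from main, line 30]
Log origins:
  1 — main, line 27
  2 — process_batch, line 9
  3 — settle_round, line 2
  4 — settle_round, line 5
  5 — process_batch, line 11
  6 — main, line 29
  7 — fold_scores, line 16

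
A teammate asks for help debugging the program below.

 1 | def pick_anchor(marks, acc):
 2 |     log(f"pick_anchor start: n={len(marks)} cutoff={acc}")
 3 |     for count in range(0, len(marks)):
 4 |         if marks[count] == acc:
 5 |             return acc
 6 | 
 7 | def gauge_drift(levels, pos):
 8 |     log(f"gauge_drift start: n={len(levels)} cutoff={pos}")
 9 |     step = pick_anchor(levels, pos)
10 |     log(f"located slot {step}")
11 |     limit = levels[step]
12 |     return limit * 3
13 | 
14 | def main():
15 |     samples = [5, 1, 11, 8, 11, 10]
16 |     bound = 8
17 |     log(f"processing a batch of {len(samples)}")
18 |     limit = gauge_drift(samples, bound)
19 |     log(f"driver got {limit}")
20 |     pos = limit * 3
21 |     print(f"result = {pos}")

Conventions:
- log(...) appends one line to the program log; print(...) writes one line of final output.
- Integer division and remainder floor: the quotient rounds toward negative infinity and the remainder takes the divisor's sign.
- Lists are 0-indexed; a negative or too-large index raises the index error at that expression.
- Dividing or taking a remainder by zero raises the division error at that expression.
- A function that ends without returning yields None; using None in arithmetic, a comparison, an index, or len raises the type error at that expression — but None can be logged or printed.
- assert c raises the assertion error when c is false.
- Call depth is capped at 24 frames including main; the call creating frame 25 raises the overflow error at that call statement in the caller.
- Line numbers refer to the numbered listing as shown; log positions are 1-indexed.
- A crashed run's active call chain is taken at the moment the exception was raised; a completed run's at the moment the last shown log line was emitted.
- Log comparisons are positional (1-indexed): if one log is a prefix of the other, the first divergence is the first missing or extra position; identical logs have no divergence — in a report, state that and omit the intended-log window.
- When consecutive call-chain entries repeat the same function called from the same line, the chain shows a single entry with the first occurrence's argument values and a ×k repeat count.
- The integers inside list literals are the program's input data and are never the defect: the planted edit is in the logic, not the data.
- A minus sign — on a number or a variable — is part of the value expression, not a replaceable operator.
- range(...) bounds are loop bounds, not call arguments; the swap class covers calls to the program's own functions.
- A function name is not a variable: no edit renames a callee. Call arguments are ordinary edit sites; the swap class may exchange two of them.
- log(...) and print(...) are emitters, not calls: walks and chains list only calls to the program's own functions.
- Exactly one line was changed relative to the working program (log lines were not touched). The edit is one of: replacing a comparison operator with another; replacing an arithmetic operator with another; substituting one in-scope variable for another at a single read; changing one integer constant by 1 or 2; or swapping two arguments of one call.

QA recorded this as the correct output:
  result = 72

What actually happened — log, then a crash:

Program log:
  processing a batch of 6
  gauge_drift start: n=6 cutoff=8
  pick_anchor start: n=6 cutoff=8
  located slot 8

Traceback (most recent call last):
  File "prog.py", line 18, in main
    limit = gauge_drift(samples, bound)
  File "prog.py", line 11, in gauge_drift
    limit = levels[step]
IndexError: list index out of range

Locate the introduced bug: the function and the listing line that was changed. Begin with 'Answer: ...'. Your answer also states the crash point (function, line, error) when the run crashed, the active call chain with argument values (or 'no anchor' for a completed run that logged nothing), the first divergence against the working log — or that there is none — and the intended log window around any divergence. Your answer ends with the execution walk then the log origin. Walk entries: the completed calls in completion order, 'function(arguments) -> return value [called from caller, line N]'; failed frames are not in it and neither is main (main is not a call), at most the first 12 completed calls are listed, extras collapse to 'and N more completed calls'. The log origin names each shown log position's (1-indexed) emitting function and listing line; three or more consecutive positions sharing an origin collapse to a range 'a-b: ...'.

Answer: the defect is in pick_anchor at line 5.
Core observation: Everything matches until log position 4, which reads 'located slot 8' in place of 'located slot 3'.
Crash: gauge_drift, line 11, IndexError.
Call chain: main -> gauge_drift([5, 1, 11, 8, 11, 10], 8) (called at line 18).
First divergence: position 4 — the shown line 'located slot 8' should read 'located slot 3'.
Intended log window:
  2: gauge_drift start: n=6 cutoff=8
  3: pick_anchor start: n=6 cutoff=8
  4: located slot 3
  5: driver got 24
Execution walk:
  pick_anchor([5, 1, 11, 8, 11, 10], 8) -> 8  [called from gauge_drift, line 9]
Log origins:
  1: from main, line 17
  2: from gauge_drift, line 8
  3: from pick_anchor, line 2
  4: from gauge_drift, line 10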